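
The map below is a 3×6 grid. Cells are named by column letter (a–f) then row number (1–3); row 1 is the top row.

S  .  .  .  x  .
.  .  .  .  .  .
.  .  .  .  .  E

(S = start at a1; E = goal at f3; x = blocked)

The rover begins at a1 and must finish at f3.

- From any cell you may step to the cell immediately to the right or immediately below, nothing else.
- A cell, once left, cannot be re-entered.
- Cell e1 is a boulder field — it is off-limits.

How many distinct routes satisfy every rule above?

18

A right/down-only route from a1 to f3 makes exactly 2 down-moves and 5 right-moves in some order.
With no other constraints that would be C(7,2) = 21 routes.
Subtract routes through each blocked cell (inclusion–exclusion for overlaps): − through e1: 3 → 18.
That gives 18 routes.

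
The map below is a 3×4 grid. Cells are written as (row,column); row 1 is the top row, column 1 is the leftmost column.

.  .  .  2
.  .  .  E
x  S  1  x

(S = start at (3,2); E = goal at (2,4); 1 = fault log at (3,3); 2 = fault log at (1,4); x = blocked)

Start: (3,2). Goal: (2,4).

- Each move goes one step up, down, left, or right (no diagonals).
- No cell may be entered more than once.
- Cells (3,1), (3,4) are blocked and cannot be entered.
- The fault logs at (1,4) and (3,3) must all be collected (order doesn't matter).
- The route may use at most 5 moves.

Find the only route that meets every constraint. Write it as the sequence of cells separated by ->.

The 5-move cap with required stops at (1,4), (3,3) leaves no slack for detours.
Route from (3,2): right to (3,3), 2× up (reaching (1,3)), right to (1,4), down to (2,4) — 5 moves in all.
Check: all required cells visited; 5 ≤ 5 moves.

(3,2) -> (3,3) -> (2,3) -> (1,3) -> (1,4) -> (2,4)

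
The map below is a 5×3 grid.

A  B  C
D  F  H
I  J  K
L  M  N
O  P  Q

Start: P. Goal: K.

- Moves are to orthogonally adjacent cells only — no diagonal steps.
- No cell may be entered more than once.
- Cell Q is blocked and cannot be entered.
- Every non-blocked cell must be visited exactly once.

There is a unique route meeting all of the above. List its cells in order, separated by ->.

Need to visit all 14 open cells exactly once, starting at P and ending at K.
Route from P: left to O, 4× up (reaching A), 2× right (reaching C), down to H, left to F, 2× down (reaching M), right to N, up to K — 13 moves in all.
Check: all 14 open cells covered.

P -> O -> L -> I -> D -> A -> B -> C -> H -> F -> J -> M -> N -> K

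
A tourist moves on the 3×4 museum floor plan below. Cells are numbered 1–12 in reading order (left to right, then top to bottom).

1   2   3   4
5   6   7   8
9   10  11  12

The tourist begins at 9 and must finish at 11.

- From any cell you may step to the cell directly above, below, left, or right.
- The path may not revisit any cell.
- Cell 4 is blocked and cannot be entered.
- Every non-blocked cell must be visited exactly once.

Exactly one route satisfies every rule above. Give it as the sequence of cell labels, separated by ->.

Need to visit all 11 open cells exactly once, starting at 9 and ending at 11.
Cell 12 has only two open neighbours (8 and 11), so the path must pass straight through it: one of those is the cell it's entered from and the other is where it exits.
Route from 9: right to 10, up to 6, left to 5, up to 1, 2× right (reaching 3), down to 7, right to 8, down to 12, left to 11 — 10 moves in all.
Check: all 11 open cells covered.

9 -> 10 -> 6 -> 5 -> 1 -> 2 -> 3 -> 7 -> 8 -> 12 -> 11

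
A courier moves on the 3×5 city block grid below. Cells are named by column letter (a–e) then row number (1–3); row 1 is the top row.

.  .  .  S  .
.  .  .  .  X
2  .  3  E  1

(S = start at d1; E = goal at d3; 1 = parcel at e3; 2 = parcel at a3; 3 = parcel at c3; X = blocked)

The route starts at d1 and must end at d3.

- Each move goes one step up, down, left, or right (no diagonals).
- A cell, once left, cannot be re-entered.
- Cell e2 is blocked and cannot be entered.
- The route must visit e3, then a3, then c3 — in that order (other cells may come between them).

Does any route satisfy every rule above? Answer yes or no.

no

e3 must be visited but has only one open neighbour (d3), and it is neither the start nor the goal — the route would have to enter and leave through d3, re-entering it.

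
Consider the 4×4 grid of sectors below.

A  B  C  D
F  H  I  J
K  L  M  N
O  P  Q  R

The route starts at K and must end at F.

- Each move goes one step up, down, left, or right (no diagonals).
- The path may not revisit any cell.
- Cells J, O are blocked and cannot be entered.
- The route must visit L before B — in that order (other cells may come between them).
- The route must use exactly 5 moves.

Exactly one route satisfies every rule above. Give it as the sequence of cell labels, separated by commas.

K, L, H, B, A, F

The waypoints must appear in the order L, B, with no cell reused.
Route from K: right 1 to L, up 2 to B, left 1 to A, down 1 to F — 5 moves in all.
Check: order respected (L at step 1, B at step 3); 5 moves as required.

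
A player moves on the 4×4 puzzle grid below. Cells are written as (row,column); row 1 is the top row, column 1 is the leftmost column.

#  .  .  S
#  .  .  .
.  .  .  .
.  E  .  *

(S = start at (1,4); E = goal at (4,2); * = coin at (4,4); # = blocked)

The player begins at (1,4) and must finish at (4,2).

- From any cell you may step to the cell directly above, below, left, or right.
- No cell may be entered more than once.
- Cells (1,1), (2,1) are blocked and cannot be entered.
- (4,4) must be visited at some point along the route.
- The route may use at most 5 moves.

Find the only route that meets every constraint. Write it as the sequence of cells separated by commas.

(1,4), (2,4), (3,4), (4,4), (4,3), (4,2)

Any route must reach (4,4) and still end at (4,2) within 5 moves, so the order of the required stops is forced.
Route from (1,4): down 3 to (4,4), left 2 to (4,2) — 5 moves in all.
Check: all required cells visited; 5 ≤ 5 moves.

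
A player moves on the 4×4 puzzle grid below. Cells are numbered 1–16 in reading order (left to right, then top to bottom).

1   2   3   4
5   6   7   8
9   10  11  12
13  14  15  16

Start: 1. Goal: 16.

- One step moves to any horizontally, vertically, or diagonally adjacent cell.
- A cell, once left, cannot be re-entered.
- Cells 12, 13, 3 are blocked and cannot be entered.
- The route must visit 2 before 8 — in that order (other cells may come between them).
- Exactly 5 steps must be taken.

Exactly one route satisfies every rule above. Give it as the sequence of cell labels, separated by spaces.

The waypoints must appear in the order 2, 8, with no cell reused.
Route from 1: right 1 to 2, down-right 1 to 7, right 1 to 8, down-left 1 to 11, down-right 1 to 16 — 5 moves in all.
Check: order respected (2 at step 1, 8 at step 3); 5 moves as required.

1 2 7 8 11 16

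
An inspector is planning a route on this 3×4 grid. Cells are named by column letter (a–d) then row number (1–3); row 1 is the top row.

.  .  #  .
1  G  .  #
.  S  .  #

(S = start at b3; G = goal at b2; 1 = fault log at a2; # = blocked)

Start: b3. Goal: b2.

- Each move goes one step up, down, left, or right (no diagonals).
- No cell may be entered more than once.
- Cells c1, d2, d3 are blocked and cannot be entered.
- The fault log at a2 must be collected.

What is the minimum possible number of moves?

Any route passes through a2 somewhere between b3 and b2. Summing Manhattan distances along the two legs (b3 → a2 → b2) gives a lower bound of 2 + 1 = 3 moves.
A route of 3 moves achieves this: b3 → a3 → a2 → b2.
Since 3 matches the lower bound, it is optimal.

3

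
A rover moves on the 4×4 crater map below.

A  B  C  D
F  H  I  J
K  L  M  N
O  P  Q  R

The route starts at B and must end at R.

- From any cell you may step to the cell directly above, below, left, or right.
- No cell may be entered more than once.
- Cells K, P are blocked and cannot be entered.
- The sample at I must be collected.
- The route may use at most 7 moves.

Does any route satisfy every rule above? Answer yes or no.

One route that works: B → H → I → M → Q → R.

yes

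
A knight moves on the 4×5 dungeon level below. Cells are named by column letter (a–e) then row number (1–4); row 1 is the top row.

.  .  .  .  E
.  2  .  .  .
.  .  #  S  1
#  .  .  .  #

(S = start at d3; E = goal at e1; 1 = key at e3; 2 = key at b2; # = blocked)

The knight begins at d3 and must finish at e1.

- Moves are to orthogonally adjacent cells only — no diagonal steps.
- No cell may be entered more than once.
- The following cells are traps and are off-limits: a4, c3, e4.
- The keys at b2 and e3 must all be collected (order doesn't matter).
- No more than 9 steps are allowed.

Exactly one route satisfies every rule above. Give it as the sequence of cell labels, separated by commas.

The budget equals the shortest possible length, so every move has to be on a shortest route through the required cells.
Route from d3: right to e3, up to e2, 3× left (reaching b2), up to b1, 3× right (reaching e1) — 9 moves in all.
Check: all required cells visited; 9 ≤ 9 moves.

d3, e3, e2, d2, c2, b2, b1, c1, d1, e1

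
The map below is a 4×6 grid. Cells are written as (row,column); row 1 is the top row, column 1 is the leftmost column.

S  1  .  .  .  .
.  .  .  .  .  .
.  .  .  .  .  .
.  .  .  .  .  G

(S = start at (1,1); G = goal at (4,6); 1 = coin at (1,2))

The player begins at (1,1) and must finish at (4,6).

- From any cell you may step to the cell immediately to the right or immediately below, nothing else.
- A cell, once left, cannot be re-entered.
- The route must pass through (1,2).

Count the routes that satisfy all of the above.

35

A right/down-only route from (1,1) to (4,6) makes exactly 3 down-moves and 5 right-moves in some order.
With no other constraints that would be C(8,3) = 56 routes.
Split at (1,2) and multiply the segment counts: (1,1)→(1,2): 1; (1,2)→(4,6): 35; product = 35.
That gives 35 routes.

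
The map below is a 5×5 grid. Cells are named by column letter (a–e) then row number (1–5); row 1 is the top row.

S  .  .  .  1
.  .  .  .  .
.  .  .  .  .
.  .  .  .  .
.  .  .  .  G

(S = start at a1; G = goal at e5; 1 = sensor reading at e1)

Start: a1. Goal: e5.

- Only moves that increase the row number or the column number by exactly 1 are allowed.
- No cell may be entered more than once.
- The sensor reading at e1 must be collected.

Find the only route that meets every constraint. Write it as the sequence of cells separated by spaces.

a1 b1 c1 d1 e1 e2 e3 e4 e5

Moves only go right or down, so the column and row indices never decrease.
Route from a1: right 4 to e1, down 4 to e5 — 8 moves in all.
Check: all required cells visited.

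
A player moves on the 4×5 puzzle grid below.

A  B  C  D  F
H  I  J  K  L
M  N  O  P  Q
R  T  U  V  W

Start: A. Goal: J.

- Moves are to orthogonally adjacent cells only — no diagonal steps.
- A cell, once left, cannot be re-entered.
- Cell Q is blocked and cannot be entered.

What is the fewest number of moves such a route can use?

3

The Manhattan distance from A to J is |1−2| + |1−3| = 3, so at least 3 moves are needed.
A route of 3 moves achieves this: A → H → I → J.
Since 3 matches the lower bound, it is optimal.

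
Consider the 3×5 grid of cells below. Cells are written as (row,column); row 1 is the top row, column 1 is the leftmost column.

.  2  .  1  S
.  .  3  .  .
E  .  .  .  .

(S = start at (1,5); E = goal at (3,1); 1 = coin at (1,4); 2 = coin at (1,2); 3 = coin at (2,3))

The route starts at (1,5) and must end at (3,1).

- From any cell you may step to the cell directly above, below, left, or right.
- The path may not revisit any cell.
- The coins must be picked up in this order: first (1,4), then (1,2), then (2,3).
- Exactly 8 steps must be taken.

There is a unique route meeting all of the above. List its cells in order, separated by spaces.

(1,5) (1,4) (1,3) (1,2) (2,2) (2,3) (3,3) (3,2) (3,1)

The waypoints must appear in the order (1,4), (1,2), (2,3), with no cell reused.
Route from (1,5): left 3 to (1,2), down 1 to (2,2), right 1 to (2,3), down 1 to (3,3), left 2 to (3,1) — 8 moves in all.
Check: order respected (1 at step 1, 2 at step 3, 3 at step 5); 8 moves as required.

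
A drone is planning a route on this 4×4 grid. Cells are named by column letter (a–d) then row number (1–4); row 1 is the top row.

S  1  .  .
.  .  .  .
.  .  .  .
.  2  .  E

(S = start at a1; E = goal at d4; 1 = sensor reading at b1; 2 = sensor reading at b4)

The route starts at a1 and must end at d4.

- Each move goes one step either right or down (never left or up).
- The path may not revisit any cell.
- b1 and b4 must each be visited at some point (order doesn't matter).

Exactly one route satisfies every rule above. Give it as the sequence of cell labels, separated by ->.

Moves only go right or down, so the column and row indices never decrease.
Route from a1: right 1 to b1, down 3 to b4, right 2 to d4 — 6 moves in all.
Check: all required cells visited.

a1 -> b1 -> b2 -> b3 -> b4 -> c4 -> d4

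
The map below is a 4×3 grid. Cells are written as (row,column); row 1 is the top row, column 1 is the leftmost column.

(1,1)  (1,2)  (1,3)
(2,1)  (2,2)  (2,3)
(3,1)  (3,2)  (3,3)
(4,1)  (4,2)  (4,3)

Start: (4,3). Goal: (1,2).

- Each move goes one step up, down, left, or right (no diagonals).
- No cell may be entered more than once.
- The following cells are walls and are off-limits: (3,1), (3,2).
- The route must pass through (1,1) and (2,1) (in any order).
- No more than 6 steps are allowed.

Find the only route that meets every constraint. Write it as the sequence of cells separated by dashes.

(4,3) - (3,3) - (2,3) - (2,2) - (2,1) - (1,1) - (1,2)

Any route must reach (1,1) and (2,1) and still end at (1,2) within 6 moves, so the order of the required stops is forced.
Route from (4,3): up 2 to (2,3), left 2 to (2,1), up 1 to (1,1), right 1 to (1,2) — 6 moves in all.
Check: all required cells visited; 6 ≤ 6 moves.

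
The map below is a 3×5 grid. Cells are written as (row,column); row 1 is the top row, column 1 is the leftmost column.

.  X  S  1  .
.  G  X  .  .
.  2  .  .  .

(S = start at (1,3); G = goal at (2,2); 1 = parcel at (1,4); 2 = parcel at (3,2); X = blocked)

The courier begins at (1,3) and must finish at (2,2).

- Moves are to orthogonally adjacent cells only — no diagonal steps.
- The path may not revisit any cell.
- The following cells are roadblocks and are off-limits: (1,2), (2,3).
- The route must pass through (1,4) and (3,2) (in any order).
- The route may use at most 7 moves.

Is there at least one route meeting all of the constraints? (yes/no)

One route that works: (1,3) → (1,4) → (2,4) → (3,4) → (3,3) → (3,2) → (2,2).

yes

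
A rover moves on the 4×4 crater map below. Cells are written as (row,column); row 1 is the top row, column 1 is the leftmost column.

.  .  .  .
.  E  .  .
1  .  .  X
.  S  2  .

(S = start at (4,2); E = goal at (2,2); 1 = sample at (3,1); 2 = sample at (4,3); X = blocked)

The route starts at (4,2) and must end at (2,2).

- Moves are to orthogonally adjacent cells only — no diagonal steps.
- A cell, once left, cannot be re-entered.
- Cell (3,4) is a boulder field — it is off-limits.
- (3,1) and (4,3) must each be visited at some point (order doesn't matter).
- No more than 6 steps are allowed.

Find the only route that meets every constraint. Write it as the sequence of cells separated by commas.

Any route must reach (3,1) and (4,3) and still end at (2,2) within 6 moves, so the order of the required stops is forced.
Route from (4,2): right to (4,3), up to (3,3), 2× left (reaching (3,1)), up to (2,1), right to (2,2) — 6 moves in all.
Check: all required cells visited; 6 ≤ 6 moves.

(4,2), (4,3), (3,3), (3,2), (3,1), (2,1), (2,2)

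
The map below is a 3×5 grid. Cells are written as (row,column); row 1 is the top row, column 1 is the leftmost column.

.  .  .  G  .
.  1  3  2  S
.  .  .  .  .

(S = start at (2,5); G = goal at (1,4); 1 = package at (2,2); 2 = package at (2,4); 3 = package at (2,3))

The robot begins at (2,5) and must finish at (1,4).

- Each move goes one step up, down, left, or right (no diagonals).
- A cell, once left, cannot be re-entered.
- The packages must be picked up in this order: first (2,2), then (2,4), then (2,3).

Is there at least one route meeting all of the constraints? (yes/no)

no

Ignoring the required order, 24 revisit-free routes from (2,5) to (1,4) pass through all of (2,2), (2,4), and (2,3); the waypoint orders that occur are (2,4) → (2,3) → (2,2) (15); (2,2) → (2,3) → (2,4) (6); (2,4) → (2,2) → (2,3) (3) — never (2,2) → (2,4) → (2,3).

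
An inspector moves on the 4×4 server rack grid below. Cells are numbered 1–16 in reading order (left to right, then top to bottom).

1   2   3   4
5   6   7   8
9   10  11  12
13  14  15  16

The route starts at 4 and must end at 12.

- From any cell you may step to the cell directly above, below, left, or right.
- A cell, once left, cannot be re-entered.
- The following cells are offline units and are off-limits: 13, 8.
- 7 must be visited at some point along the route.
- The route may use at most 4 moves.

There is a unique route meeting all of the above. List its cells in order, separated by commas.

Any route must reach 7 and still end at 12 within 4 moves, so the order of the required stops is forced.
Route from 4: left 1 to 3, down 2 to 11, right 1 to 12 — 4 moves in all.
Check: all required cells visited; 4 ≤ 4 moves.

4, 3, 7, 11, 12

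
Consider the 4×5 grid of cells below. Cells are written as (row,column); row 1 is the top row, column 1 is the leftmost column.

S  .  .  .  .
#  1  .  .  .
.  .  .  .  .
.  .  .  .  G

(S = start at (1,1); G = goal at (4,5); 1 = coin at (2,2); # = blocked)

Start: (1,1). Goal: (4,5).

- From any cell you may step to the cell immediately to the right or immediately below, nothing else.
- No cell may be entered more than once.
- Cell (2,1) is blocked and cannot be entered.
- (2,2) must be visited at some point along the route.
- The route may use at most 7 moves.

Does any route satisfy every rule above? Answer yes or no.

One route that works: (1,1) → (1,2) → (2,2) → (3,2) → (4,2) → (4,3) → (4,4) → (4,5).

yes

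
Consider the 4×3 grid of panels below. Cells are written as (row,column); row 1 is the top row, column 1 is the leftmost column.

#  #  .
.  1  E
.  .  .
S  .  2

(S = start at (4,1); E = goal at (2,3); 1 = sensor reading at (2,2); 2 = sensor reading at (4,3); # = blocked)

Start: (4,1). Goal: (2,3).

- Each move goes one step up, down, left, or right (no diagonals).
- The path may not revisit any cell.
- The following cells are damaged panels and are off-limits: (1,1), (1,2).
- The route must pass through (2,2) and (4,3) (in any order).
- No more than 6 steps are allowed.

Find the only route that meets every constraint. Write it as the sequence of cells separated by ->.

(4,1) -> (4,2) -> (4,3) -> (3,3) -> (3,2) -> (2,2) -> (2,3)

The budget equals the shortest possible length, so every move has to be on a shortest route through the required cells.
Route from (4,1): right 2 to (4,3), up 1 to (3,3), left 1 to (3,2), up 1 to (2,2), right 1 to (2,3) — 6 moves in all.
Check: all required cells visited; 6 ≤ 6 moves.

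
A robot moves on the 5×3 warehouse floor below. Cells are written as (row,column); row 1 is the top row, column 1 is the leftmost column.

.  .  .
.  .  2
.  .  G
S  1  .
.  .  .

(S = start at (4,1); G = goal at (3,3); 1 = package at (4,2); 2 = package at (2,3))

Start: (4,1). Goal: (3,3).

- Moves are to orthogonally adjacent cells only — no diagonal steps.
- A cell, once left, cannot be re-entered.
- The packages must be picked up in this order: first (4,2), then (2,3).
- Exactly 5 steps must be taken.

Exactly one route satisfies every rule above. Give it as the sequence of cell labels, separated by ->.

(4,1) -> (4,2) -> (3,2) -> (2,2) -> (2,3) -> (3,3)

The waypoints must appear in the order (4,2), (2,3), with no cell reused.
Route from (4,1): right to (4,2), 2× up (reaching (2,2)), right to (2,3), down to (3,3) — 5 moves in all.
Check: order respected (1 at step 1, 2 at step 4); 5 moves as required.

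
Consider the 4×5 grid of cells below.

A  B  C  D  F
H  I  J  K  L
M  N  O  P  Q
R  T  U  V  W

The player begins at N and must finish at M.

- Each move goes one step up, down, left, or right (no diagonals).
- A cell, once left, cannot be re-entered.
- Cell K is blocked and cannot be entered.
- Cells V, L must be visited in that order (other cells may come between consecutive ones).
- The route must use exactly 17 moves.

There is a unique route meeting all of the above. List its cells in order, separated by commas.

The waypoints must appear in the order V, L, with no cell reused.
Route from N: down to T, right to U, up to O, right to P, down to V, right to W, 3× up (reaching F), 2× left (reaching C), down to J, left to I, up to B, left to A, 2× down (reaching M) — 17 moves in all.
Check: order respected (V at step 5, L at step 8); 17 moves as required.

N, T, U, O, P, V, W, Q, L, F, D, C, J, I, B, A, H, M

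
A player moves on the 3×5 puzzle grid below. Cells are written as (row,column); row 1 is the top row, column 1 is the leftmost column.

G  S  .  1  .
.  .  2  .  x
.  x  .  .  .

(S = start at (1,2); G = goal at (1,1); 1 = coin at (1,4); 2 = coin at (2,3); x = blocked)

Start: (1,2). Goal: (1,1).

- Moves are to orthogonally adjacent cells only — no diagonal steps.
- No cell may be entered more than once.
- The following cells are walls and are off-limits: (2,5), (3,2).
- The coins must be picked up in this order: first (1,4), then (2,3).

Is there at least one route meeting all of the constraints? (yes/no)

yes

One route that works: (1,2) → (1,3) → (1,4) → (2,4) → (2,3) → (2,2) → (2,1) → (1,1).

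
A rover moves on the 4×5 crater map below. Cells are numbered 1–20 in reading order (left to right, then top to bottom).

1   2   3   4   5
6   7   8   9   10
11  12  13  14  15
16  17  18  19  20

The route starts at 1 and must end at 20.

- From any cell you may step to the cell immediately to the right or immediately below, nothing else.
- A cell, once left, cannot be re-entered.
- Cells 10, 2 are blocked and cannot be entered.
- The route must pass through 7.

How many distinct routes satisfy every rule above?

A right/down-only route from 1 to 20 makes exactly 3 down-moves and 4 right-moves in some order.
With no other constraints that would be C(7,3) = 35 routes.
Split at 7 and multiply the segment counts (each segment already excludes blocked cells): 1→7: 1; 7→20: 9; product = 9.
That gives 9 routes.

9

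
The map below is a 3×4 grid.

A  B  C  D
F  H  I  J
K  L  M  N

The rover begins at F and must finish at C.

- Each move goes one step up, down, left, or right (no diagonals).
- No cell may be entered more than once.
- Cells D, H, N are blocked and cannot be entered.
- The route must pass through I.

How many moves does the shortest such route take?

Any route passes through I somewhere between F and C. Summing Manhattan distances along the two legs (F → I → C) gives a lower bound of 2 + 1 = 3 moves.
That bound ignores the blocked cells. Measuring each leg by the fewest moves that actually steer around them (F→I: 4; I→C: 1) raises the lower bound to 5.
A route of 5 moves exists: F → K → L → M → I → C.
Since 5 matches that lower bound, it is optimal.

5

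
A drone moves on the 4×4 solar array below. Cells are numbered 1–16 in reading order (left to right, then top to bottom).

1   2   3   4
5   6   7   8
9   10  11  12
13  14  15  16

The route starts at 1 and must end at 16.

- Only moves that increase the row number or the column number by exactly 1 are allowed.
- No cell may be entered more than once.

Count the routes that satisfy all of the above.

20

A right/down-only route from 1 to 16 makes exactly 3 down-moves and 3 right-moves in some order.
With no other constraints that would be C(6,3) = 20 routes.
That gives 20 routes.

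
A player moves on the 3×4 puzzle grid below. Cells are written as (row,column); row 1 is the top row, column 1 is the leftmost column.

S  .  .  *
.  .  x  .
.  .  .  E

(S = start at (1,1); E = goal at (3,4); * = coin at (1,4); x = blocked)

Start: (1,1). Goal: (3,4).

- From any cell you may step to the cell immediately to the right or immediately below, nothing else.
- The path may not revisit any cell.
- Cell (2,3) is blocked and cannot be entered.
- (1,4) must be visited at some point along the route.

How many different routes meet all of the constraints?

A right/down-only route from (1,1) to (3,4) makes exactly 2 down-moves and 3 right-moves in some order.
With no other constraints that would be C(5,2) = 10 routes.
Split at (1,4) and multiply the segment counts (each segment already excludes blocked cells): (1,1)→(1,4): 1; (1,4)→(3,4): 1; product = 1.
That gives 1 route.

1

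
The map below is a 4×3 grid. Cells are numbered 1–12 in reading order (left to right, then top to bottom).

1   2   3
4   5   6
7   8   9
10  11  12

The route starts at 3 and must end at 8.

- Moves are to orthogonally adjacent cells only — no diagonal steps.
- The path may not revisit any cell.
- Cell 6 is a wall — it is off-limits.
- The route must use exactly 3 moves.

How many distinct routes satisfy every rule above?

1

Need simple routes of exactly 3 moves from 3 to 8 (Manhattan distance 3, so 0 moves are spent on a detour and 0 undoing it).
Enumerating: 3 2 5 8.
That gives 1 route.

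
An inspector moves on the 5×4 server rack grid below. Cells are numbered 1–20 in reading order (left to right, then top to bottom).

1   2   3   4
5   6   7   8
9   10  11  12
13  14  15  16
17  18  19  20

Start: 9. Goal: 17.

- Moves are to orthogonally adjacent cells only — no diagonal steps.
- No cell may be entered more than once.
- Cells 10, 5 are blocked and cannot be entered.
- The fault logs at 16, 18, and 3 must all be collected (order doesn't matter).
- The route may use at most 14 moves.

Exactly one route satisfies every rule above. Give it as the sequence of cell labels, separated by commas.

9, 13, 14, 15, 11, 7, 3, 4, 8, 12, 16, 20, 19, 18, 17

The budget equals the shortest possible length, so every move has to be on a shortest route through the required cells.
Route from 9: down 1 to 13, right 2 to 15, up 3 to 3, right 1 to 4, down 4 to 20, left 3 to 17 — 14 moves in all.
Check: all required cells visited; 14 ≤ 14 moves.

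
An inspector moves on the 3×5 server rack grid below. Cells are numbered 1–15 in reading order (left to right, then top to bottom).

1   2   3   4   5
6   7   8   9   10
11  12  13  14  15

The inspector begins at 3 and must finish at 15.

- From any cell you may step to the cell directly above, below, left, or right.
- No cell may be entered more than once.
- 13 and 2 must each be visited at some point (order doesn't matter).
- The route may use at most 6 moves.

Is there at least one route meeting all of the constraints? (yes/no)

yes

One route that works: 3 → 2 → 7 → 12 → 13 → 14 → 15.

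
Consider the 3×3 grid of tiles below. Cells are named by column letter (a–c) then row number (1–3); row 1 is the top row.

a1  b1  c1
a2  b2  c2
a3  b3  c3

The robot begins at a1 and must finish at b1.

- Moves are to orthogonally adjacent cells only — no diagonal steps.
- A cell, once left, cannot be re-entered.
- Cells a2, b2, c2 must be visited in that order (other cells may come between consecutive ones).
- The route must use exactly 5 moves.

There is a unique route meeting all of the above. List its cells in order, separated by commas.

The waypoints must appear in the order a2, b2, c2, with no cell reused.
Route from a1: down 1 to a2, right 2 to c2, up 1 to c1, left 1 to b1 — 5 moves in all.
Check: order respected (a2 at step 1, b2 at step 2, c2 at step 3); 5 moves as required.

a1, a2, b2, c2, c1, b1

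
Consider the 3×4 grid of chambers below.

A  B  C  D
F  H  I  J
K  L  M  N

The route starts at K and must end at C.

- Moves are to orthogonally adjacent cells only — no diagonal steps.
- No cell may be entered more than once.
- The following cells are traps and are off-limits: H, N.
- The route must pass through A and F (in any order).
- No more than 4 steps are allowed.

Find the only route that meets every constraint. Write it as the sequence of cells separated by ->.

K -> F -> A -> B -> C

The 4-move cap with required stops at A, F leaves no slack for detours.
Route from K: 2× up (reaching A), 2× right (reaching C) — 4 moves in all.
Check: all required cells visited; 4 ≤ 4 moves.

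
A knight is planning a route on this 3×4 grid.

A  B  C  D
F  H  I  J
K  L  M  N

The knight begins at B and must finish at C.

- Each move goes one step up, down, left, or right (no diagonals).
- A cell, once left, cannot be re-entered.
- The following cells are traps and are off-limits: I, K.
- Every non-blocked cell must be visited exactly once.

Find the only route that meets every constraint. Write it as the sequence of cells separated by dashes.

Need to visit all 10 open cells exactly once, starting at B and ending at C.
Cell J has only two open neighbours (D and N), so the path must pass straight through it: one of those is the cell it's entered from and the other is where it exits.
Route from B: left to A, down to F, right to H, down to L, 2× right (reaching N), 2× up (reaching D), left to C — 9 moves in all.
Check: all 10 open cells covered.

B - A - F - H - L - M - N - J - D - C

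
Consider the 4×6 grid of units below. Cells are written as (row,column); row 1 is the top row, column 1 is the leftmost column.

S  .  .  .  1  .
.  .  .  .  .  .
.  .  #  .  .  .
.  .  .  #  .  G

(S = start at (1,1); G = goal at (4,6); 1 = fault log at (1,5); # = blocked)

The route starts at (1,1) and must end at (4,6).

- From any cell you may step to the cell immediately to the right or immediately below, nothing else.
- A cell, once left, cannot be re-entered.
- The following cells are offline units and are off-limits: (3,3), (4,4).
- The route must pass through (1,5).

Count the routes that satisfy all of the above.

4

A right/down-only route from (1,1) to (4,6) makes exactly 3 down-moves and 5 right-moves in some order.
With no other constraints that would be C(8,3) = 56 routes.
Split at (1,5) and multiply the segment counts (each segment already excludes blocked cells): (1,1)→(1,5): 1; (1,5)→(4,6): 4; product = 4.
That gives 4 routes.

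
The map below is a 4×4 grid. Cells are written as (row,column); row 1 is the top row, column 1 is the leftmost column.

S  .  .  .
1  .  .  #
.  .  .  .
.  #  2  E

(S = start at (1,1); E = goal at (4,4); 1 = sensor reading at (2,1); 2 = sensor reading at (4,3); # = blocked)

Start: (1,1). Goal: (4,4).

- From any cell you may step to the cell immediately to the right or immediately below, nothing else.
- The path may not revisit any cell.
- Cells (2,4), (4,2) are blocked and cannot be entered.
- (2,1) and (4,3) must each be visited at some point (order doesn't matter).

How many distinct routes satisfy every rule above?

A right/down-only route from (1,1) to (4,4) makes exactly 3 down-moves and 3 right-moves in some order.
With no other constraints that would be C(6,3) = 20 routes.
A monotone route can only reach the required cells in the order (2,1), (4,3), so split there and multiply the segment counts (each segment already excludes blocked cells): (1,1)→(2,1): 1; (2,1)→(4,3): 3; (4,3)→(4,4): 1; product = 3.
That gives 3 routes.

3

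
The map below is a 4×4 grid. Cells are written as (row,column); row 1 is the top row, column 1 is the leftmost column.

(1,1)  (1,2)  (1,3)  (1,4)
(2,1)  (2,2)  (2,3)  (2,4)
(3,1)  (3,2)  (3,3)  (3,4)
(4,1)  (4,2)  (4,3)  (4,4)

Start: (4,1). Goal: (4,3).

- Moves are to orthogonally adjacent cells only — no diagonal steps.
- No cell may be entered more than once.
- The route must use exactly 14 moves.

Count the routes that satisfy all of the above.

Need simple routes of exactly 14 moves from (4,1) to (4,3) (Manhattan distance 2, so 6 moves are spent on a detour and 6 undoing it).
Branch systematically from the start, pruning whenever the remaining move budget drops below the Manhattan distance to (4,3) or differs from it in parity. Grouping the completions by first move — via (3,1): 6; via (4,2): 6 — and summing: 6 + 6 = 12.
That gives 12 routes.

12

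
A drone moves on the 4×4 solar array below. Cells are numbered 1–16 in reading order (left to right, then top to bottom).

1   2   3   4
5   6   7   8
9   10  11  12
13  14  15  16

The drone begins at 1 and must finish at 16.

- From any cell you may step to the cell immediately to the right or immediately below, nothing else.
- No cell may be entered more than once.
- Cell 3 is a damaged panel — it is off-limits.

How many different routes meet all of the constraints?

A right/down-only route from 1 to 16 makes exactly 3 down-moves and 3 right-moves in some order.
With no other constraints that would be C(6,3) = 20 routes.
Subtract routes through each blocked cell (inclusion–exclusion for overlaps): − through 3: 4 → 16.
That gives 16 routes.

16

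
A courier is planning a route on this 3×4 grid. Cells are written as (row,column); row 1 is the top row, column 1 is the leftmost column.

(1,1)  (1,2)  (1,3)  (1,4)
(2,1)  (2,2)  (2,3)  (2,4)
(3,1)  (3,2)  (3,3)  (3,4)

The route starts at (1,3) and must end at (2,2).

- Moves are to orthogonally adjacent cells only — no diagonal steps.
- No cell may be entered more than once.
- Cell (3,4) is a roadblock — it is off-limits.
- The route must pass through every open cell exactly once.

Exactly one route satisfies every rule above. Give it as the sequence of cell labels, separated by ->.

(1,3) -> (1,4) -> (2,4) -> (2,3) -> (3,3) -> (3,2) -> (3,1) -> (2,1) -> (1,1) -> (1,2) -> (2,2)

Need to visit all 11 open cells exactly once, starting at (1,3) and ending at (2,2).
Route from (1,3): right 1 to (1,4), down 1 to (2,4), left 1 to (2,3), down 1 to (3,3), left 2 to (3,1), up 2 to (1,1), right 1 to (1,2), down 1 to (2,2) — 10 moves in all.
Check: all 11 open cells covered.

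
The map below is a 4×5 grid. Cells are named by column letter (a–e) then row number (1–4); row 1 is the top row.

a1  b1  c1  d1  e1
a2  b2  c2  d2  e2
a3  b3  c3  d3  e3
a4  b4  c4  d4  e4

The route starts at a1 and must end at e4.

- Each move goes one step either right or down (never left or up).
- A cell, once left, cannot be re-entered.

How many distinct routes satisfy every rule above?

A right/down-only route from a1 to e4 makes exactly 3 down-moves and 4 right-moves in some order.
With no other constraints that would be C(7,3) = 35 routes.
That gives 35 routes.

35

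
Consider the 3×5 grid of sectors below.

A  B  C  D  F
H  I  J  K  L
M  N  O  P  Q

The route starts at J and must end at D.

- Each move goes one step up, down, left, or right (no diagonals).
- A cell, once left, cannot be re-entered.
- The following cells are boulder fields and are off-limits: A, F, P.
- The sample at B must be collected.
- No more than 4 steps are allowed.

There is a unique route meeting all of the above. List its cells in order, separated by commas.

The budget equals the shortest possible length, so every move has to be on a shortest route through the required cells.
Route from J: left 1 to I, up 1 to B, right 2 to D — 4 moves in all.
Check: all required cells visited; 4 ≤ 4 moves.

J, I, B, C, D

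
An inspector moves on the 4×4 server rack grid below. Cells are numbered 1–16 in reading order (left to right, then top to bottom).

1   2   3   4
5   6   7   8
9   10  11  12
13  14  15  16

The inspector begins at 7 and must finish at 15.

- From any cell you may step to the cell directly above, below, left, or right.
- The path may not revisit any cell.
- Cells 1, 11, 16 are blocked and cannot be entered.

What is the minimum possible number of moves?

4

The Manhattan distance from 7 to 15 is |2−4| + |3−3| = 2, so at least 2 moves are needed.
That bound ignores the blocked cells. Measuring each leg by the fewest moves that actually steer around them (7→15: 4) raises the lower bound to 4.
A route of 4 moves exists: 7 → 6 → 10 → 14 → 15.
Since 4 matches that lower bound, it is optimal.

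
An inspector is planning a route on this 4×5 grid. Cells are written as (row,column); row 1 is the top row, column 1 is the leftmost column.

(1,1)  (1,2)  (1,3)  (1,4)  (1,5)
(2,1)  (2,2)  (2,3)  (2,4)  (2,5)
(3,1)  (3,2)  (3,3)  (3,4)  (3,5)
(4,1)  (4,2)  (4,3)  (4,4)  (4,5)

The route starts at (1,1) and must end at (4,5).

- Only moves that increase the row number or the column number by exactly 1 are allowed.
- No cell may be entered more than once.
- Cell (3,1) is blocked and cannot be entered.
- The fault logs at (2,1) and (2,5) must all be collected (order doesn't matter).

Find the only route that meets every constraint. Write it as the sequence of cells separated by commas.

Moves only go right or down, so the column and row indices never decrease.
Route from (1,1): down to (2,1), 4× right (reaching (2,5)), 2× down (reaching (4,5)) — 7 moves in all.
Check: all required cells visited.

(1,1), (2,1), (2,2), (2,3), (2,4), (2,5), (3,5), (4,5)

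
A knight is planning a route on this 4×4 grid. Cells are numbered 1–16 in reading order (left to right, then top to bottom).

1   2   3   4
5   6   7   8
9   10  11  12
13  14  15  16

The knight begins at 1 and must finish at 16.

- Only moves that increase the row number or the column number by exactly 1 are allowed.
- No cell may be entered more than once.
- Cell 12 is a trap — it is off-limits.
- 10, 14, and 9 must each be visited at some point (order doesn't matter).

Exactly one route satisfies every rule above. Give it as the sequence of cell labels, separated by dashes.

1 - 5 - 9 - 10 - 14 - 15 - 16

Moves only go right or down, so the column and row indices never decrease.
Route from 1: down 2 to 9, right 1 to 10, down 1 to 14, right 2 to 16 — 6 moves in all.
Check: all required cells visited.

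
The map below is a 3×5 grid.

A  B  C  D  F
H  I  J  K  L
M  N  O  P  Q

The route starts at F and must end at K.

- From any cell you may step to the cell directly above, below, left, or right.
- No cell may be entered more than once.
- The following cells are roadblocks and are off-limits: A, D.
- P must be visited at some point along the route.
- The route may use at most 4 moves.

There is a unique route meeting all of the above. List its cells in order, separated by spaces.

Any route must reach P and still end at K within 4 moves, so the order of the required stops is forced.
Route from F: down 2 to Q, left 1 to P, up 1 to K — 4 moves in all.
Check: all required cells visited; 4 ≤ 4 moves.

F L Q P K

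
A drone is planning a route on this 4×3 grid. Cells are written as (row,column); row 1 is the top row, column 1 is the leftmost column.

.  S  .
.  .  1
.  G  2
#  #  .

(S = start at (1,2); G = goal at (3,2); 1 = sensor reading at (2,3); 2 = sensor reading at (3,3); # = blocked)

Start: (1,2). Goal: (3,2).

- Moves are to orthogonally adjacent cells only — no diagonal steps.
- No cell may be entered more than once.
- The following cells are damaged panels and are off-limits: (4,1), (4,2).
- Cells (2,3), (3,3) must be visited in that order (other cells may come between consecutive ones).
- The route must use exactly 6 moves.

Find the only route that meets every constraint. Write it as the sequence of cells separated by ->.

The waypoints must appear in the order (2,3), (3,3), with no cell reused.
Route from (1,2): left to (1,1), down to (2,1), 2× right (reaching (2,3)), down to (3,3), left to (3,2) — 6 moves in all.
Check: order respected (1 at step 4, 2 at step 5); 6 moves as required.

(1,2) -> (1,1) -> (2,1) -> (2,2) -> (2,3) -> (3,3) -> (3,2)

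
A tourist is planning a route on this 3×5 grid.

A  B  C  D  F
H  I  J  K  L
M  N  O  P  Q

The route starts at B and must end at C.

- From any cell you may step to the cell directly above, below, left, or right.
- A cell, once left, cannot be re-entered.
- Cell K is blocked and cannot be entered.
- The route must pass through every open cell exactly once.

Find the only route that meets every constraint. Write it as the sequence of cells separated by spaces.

B A H M N I J O P Q L F D C

Need to visit all 14 open cells exactly once, starting at B and ending at C.
Cell D has only two open neighbours (C and F), so the path must pass straight through it: one of those is the cell it's entered from and the other is where it exits.
Route from B: left 1 to A, down 2 to M, right 1 to N, up 1 to I, right 1 to J, down 1 to O, right 2 to Q, up 2 to F, left 2 to C — 13 moves in all.
Check: all 14 open cells covered.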